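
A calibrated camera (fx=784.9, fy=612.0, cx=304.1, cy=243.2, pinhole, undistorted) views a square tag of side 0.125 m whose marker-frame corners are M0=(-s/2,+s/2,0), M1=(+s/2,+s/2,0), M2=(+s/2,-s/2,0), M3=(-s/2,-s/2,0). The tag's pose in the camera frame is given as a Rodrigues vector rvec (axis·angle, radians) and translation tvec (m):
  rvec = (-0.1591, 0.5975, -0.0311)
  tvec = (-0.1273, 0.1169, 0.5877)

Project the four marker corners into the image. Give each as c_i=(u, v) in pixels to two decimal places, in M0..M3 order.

Intrinsics K: fx=784.9, fy=612.0, cx=304.1, cy=243.2
Marker side s = 0.125 m; corners in marker frame (Z=0):
  M0 = (-0.0625, +0.0625, 0)
  M1 = (+0.0625, +0.0625, 0)
  M2 = (+0.0625, -0.0625, 0)
  M3 = (-0.0625, -0.0625, 0)
rvec = (-0.1591, 0.5975, -0.0311), |rvec| = θ = 0.61910 rad = 35.472°
Rodrigues: sinθ=0.58030, 1−cosθ=0.18560; R = I + sinθ·[k]× + (1−cosθ)·[k]×²:
    [+0.82666 -0.01688 +0.56245]
    [-0.07518 +0.98727 +0.14013]
    [-0.55766 -0.15813 +0.81487]
t = (-0.1273, 0.1169, 0.5877) m
M0: Pc = R·M0+t = (-0.18002, +0.18330, +0.61267); u = 784.9·(-0.18002)/0.61267 + 304.1 = 73.4727, v = 612.0·(+0.18330)/0.61267 + 243.2 = 426.3029
M1: Pc = R·M1+t = (-0.07669, +0.17391, +0.54296); u = 784.9·(-0.07669)/0.54296 + 304.1 = 193.2395, v = 612.0·(+0.17391)/0.54296 + 243.2 = 439.2175
M2: Pc = R·M2+t = (-0.07458, +0.05050, +0.56273); u = 784.9·(-0.07458)/0.56273 + 304.1 = 200.0768, v = 612.0·(+0.05050)/0.56273 + 243.2 = 298.1177
M3: Pc = R·M3+t = (-0.17791, +0.05989, +0.63244); u = 784.9·(-0.17791)/0.63244 + 304.1 = 83.2995, v = 612.0·(+0.05989)/0.63244 + 243.2 = 301.1589

c0=(73.47, 426.30) c1=(193.24, 439.22) c2=(200.08, 298.12) c3=(83.30, 301.16)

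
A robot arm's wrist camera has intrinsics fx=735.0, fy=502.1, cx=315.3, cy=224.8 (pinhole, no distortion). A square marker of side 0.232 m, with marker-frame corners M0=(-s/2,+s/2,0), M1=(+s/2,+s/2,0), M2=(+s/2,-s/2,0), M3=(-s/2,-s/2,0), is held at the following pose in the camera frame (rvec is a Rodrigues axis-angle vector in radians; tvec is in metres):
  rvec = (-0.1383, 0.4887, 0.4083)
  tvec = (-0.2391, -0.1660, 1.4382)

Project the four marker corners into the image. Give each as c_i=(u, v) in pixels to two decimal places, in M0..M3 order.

Intrinsics K: fx=735.0, fy=502.1, cx=315.3, cy=224.8
Marker side s = 0.232 m; corners in marker frame (Z=0):
  M0 = (-0.1160, +0.1160, 0)
  M1 = (+0.1160, +0.1160, 0)
  M2 = (+0.1160, -0.1160, 0)
  M3 = (-0.1160, -0.1160, 0)
rvec = (-0.1383, 0.4887, 0.4083), |rvec| = θ = 0.65166 rad = 37.337°
Rodrigues: sinθ=0.60651, 1−cosθ=0.20492; R = I + sinθ·[k]× + (1−cosθ)·[k]×²:
    [+0.80431 -0.41262 +0.42759]
    [+0.34739 +0.91032 +0.22500]
    [-0.48209 -0.03243 +0.87552]
t = (-0.2391, -0.1660, 1.4382) m
M0: Pc = R·M0+t = (-0.38026, -0.10070, +1.49036); u = 735.0·(-0.38026)/1.49036 + 315.3 = 127.7655, v = 502.1·(-0.10070)/1.49036 + 224.8 = 190.8743
M1: Pc = R·M1+t = (-0.19366, -0.02010, +1.37852); u = 735.0·(-0.19366)/1.37852 + 315.3 = 212.0414, v = 502.1·(-0.02010)/1.37852 + 224.8 = 217.4772
M2: Pc = R·M2+t = (-0.09794, -0.23130, +1.38604); u = 735.0·(-0.09794)/1.38604 + 315.3 = 263.3657, v = 502.1·(-0.23130)/1.38604 + 224.8 = 141.0105
M3: Pc = R·M3+t = (-0.28454, -0.31190, +1.49788); u = 735.0·(-0.28454)/1.49788 + 315.3 = 175.6808, v = 502.1·(-0.31190)/1.49788 + 224.8 = 120.2507

c0=(127.77, 190.87) c1=(212.04, 217.48) c2=(263.37, 141.01) c3=(175.68, 120.25)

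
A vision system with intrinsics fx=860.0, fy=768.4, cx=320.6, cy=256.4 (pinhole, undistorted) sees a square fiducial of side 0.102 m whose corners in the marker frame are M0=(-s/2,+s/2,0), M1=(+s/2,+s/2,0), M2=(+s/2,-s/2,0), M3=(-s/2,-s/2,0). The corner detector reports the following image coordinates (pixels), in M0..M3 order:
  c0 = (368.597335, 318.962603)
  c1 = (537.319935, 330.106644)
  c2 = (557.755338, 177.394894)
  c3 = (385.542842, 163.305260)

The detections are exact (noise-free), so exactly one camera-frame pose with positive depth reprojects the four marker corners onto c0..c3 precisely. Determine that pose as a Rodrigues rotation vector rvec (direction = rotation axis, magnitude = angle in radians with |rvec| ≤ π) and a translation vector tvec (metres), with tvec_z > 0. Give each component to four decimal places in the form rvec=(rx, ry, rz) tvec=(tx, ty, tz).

Intrinsics K: fx=860.0, fy=768.4, cx=320.6, cy=256.4
Marker side s = 0.102 m; corners in marker frame (Z=0):
  M0 = (-0.0510, +0.0510, 0)
  M1 = (+0.0510, +0.0510, 0)
  M2 = (+0.0510, -0.0510, 0)
  M3 = (-0.0510, -0.0510, 0)
Detected image corners:
  c0 = (368.597335, 318.962603) px
  c1 = (537.319935, 330.106644) px
  c2 = (557.755338, 177.394894) px
  c3 = (385.542842, 163.305260) px
Planar DLT: solve 8×8 A·h = b for H (H[2,2]=1):
  H  [+1749.35212 -82.01394 +462.93552]
  H  [+165.43834 +1565.74742 +248.35898]
  H  [+0.16935 +0.21928 +1.00000]
B = K⁻¹H; ‖b₁‖=1.984622, ‖b₂‖=1.984622; λ = 2/(‖b₁‖+‖b₂‖) = 0.503874, sign → tz>0 ⇒ λ=+0.503874
r₁ = λ·B[:,0] = (+0.99313,+0.08001,+0.08533); r₂ = λ·B[:,1] = (-0.08924,+0.98986,+0.11049)
r₃ = r₁×r₂ = (-0.07563,-0.11735,+0.99021); SVD([r₁ r₂ r₃]) → R = UVᵀ:
  R  [+0.99313 -0.08924 -0.07563]
  R  [+0.08001 +0.98986 -0.11735]
  R  [+0.08533 +0.11049 +0.99021]
t = (+0.08339, -0.00527, +0.50387) m
tr R = 2.973205; θ = arccos((tr R − 1)/2) = 0.163876 rad = 9.389°
axis k = ((R−Rᵀ)₃₂, (R−Rᵀ)₁₃, (R−Rᵀ)₂₁) / (2 sinθ) = (+0.698264, -0.493309, +0.518722)
rvec = θ·k = (+0.114429, -0.080842, +0.085006)

rvec=(0.1144, -0.0808, 0.0850) tvec=(0.0834, -0.0053, 0.5039)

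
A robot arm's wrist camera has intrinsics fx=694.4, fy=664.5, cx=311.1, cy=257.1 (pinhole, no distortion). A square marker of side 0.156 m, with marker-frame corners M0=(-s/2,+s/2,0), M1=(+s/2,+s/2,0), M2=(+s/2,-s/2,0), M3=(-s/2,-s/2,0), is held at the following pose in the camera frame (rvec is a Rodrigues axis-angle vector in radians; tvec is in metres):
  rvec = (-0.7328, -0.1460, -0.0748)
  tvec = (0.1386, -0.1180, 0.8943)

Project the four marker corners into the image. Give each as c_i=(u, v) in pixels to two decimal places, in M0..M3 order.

Intrinsics K: fx=694.4, fy=664.5, cx=311.1, cy=257.1
Marker side s = 0.156 m; corners in marker frame (Z=0):
  M0 = (-0.0780, +0.0780, 0)
  M1 = (+0.0780, +0.0780, 0)
  M2 = (+0.0780, -0.0780, 0)
  M3 = (-0.0780, -0.0780, 0)
rvec = (-0.7328, -0.1460, -0.0748), |rvec| = θ = 0.75094 rad = 43.026°
Rodrigues: sinθ=0.68232, 1−cosθ=0.26895; R = I + sinθ·[k]× + (1−cosθ)·[k]×²:
    [+0.98717 +0.11899 -0.10652]
    [-0.01694 +0.74122 +0.67105]
    [+0.15880 -0.66064 +0.73372]
t = (0.1386, -0.1180, 0.8943) m
M0: Pc = R·M0+t = (+0.07088, -0.05886, +0.83038); u = 694.4·(+0.07088)/0.83038 + 311.1 = 370.3748, v = 664.5·(-0.05886)/0.83038 + 257.1 = 209.9951
M1: Pc = R·M1+t = (+0.22488, -0.06151, +0.85516); u = 694.4·(+0.22488)/0.85516 + 311.1 = 493.7061, v = 664.5·(-0.06151)/0.85516 + 257.1 = 209.3065
M2: Pc = R·M2+t = (+0.20632, -0.17714, +0.95822); u = 694.4·(+0.20632)/0.95822 + 311.1 = 460.6141, v = 664.5·(-0.17714)/0.95822 + 257.1 = 134.2604
M3: Pc = R·M3+t = (+0.05232, -0.17449, +0.93344); u = 694.4·(+0.05232)/0.93344 + 311.1 = 350.0213, v = 664.5·(-0.17449)/0.93344 + 257.1 = 132.8813

c0=(370.37, 210.00) c1=(493.71, 209.31) c2=(460.61, 134.26) c3=(350.02, 132.88)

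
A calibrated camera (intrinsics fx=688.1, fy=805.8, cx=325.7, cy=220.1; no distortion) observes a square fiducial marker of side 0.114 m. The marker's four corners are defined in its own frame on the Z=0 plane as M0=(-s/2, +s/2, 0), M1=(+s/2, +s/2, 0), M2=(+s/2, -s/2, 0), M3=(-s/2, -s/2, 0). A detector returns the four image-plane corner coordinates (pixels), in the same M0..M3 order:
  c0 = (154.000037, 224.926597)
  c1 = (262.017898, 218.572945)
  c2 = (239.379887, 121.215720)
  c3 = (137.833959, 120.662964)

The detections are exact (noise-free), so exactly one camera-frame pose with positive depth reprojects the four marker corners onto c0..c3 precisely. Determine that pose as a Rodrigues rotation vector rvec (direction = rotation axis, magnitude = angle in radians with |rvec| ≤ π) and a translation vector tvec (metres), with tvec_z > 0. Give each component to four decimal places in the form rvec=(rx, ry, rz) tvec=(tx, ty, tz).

Intrinsics K: fx=688.1, fy=805.8, cx=325.7, cy=220.1
Marker side s = 0.114 m; corners in marker frame (Z=0):
  M0 = (-0.0570, +0.0570, 0)
  M1 = (+0.0570, +0.0570, 0)
  M2 = (+0.0570, -0.0570, 0)
  M3 = (-0.0570, -0.0570, 0)
Detected image corners:
  c0 = (154.000037, 224.926597) px
  c1 = (262.017898, 218.572945) px
  c2 = (239.379887, 121.215720) px
  c3 = (137.833959, 120.662964) px
Planar DLT: solve 8×8 A·h = b for H (H[2,2]=1):
  H  [+1033.55603 +42.31057 +199.68754]
  H  [+75.44697 +771.98774 +169.43000]
  H  [+0.58226 -0.64962 +1.00000]
B = K⁻¹H; ‖b₁‖=1.359214, ‖b₂‖=1.359214; λ = 2/(‖b₁‖+‖b₂‖) = 0.735719, sign → tz>0 ⇒ λ=+0.735719
r₁ = λ·B[:,0] = (+0.90231,-0.04813,+0.42838); r₂ = λ·B[:,1] = (+0.27146,+0.83539,-0.47794)
r₃ = r₁×r₂ = (-0.33487,+0.54754,+0.76685); SVD([r₁ r₂ r₃]) → R = UVᵀ:
  R  [+0.90231 +0.27146 -0.33487]
  R  [-0.04813 +0.83539 +0.54754]
  R  [+0.42838 -0.47794 +0.76685]
t = (-0.13473, -0.04626, +0.73572) m
tr R = 2.504561; θ = arccos((tr R − 1)/2) = 0.719280 rad = 41.212°
axis k = ((R−Rᵀ)₃₂, (R−Rᵀ)₁₃, (R−Rᵀ)₂₁) / (2 sinθ) = (-0.778242, -0.579236, -0.242537)
rvec = θ·k = (-0.559774, -0.416633, -0.174452)

rvec=(-0.5598, -0.4166, -0.1745) tvec=(-0.1347, -0.0463, 0.7357)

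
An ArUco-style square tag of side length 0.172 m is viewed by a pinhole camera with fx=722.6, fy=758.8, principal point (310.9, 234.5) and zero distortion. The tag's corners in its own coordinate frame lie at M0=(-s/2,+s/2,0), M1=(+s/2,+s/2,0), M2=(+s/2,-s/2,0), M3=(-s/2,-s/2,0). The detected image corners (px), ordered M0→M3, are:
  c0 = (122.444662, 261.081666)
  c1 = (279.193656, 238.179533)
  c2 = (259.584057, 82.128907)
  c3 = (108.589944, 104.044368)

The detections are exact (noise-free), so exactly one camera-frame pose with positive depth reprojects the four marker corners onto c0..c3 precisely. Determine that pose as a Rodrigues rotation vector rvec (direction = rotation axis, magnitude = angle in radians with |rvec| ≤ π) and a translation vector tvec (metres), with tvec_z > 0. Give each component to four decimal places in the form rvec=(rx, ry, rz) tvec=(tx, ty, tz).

Intrinsics K: fx=722.6, fy=758.8, cx=310.9, cy=234.5
Marker side s = 0.172 m; corners in marker frame (Z=0):
  M0 = (-0.0860, +0.0860, 0)
  M1 = (+0.0860, +0.0860, 0)
  M2 = (+0.0860, -0.0860, 0)
  M3 = (-0.0860, -0.0860, 0)
Detected image corners:
  c0 = (122.444662, 261.081666) px
  c1 = (279.193656, 238.179533) px
  c2 = (259.584057, 82.128907) px
  c3 = (108.589944, 104.044368) px
Planar DLT: solve 8×8 A·h = b for H (H[2,2]=1):
  H  [+895.33401 +55.32613 +192.33216]
  H  [-129.29889 +872.77565 +169.88570]
  H  [+0.00543 -0.21804 +1.00000]
B = K⁻¹H; ‖b₁‖=1.248634, ‖b₂‖=1.248634; λ = 2/(‖b₁‖+‖b₂‖) = 0.800875, sign → tz>0 ⇒ λ=+0.800875
r₁ = λ·B[:,0] = (+0.99045,-0.13781,+0.00435); r₂ = λ·B[:,1] = (+0.13645,+0.97514,-0.17462)
r₃ = r₁×r₂ = (+0.01982,+0.17355,+0.98463); SVD([r₁ r₂ r₃]) → R = UVᵀ:
  R  [+0.99045 +0.13645 +0.01982]
  R  [-0.13781 +0.97514 +0.17355]
  R  [+0.00435 -0.17462 +0.98463]
t = (-0.13141, -0.06820, +0.80088) m
tr R = 2.950211; θ = arccos((tr R − 1)/2) = 0.223601 rad = 12.811°
axis k = ((R−Rᵀ)₃₂, (R−Rᵀ)₁₃, (R−Rᵀ)₂₁) / (2 sinθ) = (-0.785067, +0.034884, -0.618428)
rvec = θ·k = (-0.175542, +0.007800, -0.138281)

rvec=(-0.1755, 0.0078, -0.1383) tvec=(-0.1314, -0.0682, 0.8009)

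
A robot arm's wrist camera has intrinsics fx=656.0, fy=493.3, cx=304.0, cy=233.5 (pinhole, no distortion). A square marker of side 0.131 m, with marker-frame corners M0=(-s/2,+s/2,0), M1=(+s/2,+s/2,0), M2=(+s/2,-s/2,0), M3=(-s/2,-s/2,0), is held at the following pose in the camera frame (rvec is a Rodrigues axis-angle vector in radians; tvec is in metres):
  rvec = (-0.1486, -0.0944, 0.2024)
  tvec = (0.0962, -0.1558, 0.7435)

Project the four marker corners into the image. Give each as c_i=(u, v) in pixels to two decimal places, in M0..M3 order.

Intrinsics K: fx=656.0, fy=493.3, cx=304.0, cy=233.5
Marker side s = 0.131 m; corners in marker frame (Z=0):
  M0 = (-0.0655, +0.0655, 0)
  M1 = (+0.0655, +0.0655, 0)
  M2 = (+0.0655, -0.0655, 0)
  M3 = (-0.0655, -0.0655, 0)
rvec = (-0.1486, -0.0944, 0.2024), |rvec| = θ = 0.26825 rad = 15.370°
Rodrigues: sinθ=0.26505, 1−cosθ=0.03576; R = I + sinθ·[k]× + (1−cosθ)·[k]×²:
    [+0.97521 -0.19301 -0.10822]
    [+0.20695 +0.96866 +0.13733]
    [+0.07832 -0.15632 +0.98460]
t = (0.0962, -0.1558, 0.7435) m
M0: Pc = R·M0+t = (+0.01968, -0.10591, +0.72813); u = 656.0·(+0.01968)/0.72813 + 304.0 = 321.7319, v = 493.3·(-0.10591)/0.72813 + 233.5 = 161.7487
M1: Pc = R·M1+t = (+0.14743, -0.07880, +0.73839); u = 656.0·(+0.14743)/0.73839 + 304.0 = 434.9832, v = 493.3·(-0.07880)/0.73839 + 233.5 = 180.8578
M2: Pc = R·M2+t = (+0.17272, -0.20569, +0.75887); u = 656.0·(+0.17272)/0.75887 + 304.0 = 453.3054, v = 493.3·(-0.20569)/0.75887 + 233.5 = 99.7906
M3: Pc = R·M3+t = (+0.04497, -0.23280, +0.74861); u = 656.0·(+0.04497)/0.74861 + 304.0 = 343.4032, v = 493.3·(-0.23280)/0.74861 + 233.5 = 80.0932

c0=(321.73, 161.75) c1=(434.98, 180.86) c2=(453.31, 99.79) c3=(343.40, 80.09)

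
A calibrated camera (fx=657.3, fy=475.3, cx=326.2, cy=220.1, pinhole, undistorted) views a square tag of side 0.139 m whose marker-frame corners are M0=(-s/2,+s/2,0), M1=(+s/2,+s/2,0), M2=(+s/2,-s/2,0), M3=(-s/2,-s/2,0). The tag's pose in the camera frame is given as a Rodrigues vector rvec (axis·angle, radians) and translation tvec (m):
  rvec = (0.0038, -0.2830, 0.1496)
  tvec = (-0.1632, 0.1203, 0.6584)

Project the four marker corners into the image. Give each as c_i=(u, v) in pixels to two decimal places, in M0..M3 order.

Intrinsics K: fx=657.3, fy=475.3, cx=326.2, cy=220.1
Marker side s = 0.139 m; corners in marker frame (Z=0):
  M0 = (-0.0695, +0.0695, 0)
  M1 = (+0.0695, +0.0695, 0)
  M2 = (+0.0695, -0.0695, 0)
  M3 = (-0.0695, -0.0695, 0)
rvec = (0.0038, -0.2830, 0.1496), |rvec| = θ = 0.32013 rad = 18.342°
Rodrigues: sinθ=0.31469, 1−cosθ=0.05081; R = I + sinθ·[k]× + (1−cosθ)·[k]×²:
    [+0.94920 -0.14759 -0.27791]
    [+0.14652 +0.98890 -0.02472]
    [+0.27847 -0.01725 +0.96029]
t = (-0.1632, 0.1203, 0.6584) m
M0: Pc = R·M0+t = (-0.23943, +0.17884, +0.63785); u = 657.3·(-0.23943)/0.63785 + 326.2 = 79.4709, v = 475.3·(+0.17884)/0.63785 + 220.1 = 353.3686
M1: Pc = R·M1+t = (-0.10749, +0.19921, +0.67655); u = 657.3·(-0.10749)/0.67655 + 326.2 = 221.7710, v = 475.3·(+0.19921)/0.67655 + 220.1 = 360.0523
M2: Pc = R·M2+t = (-0.08697, +0.06176, +0.67895); u = 657.3·(-0.08697)/0.67895 + 326.2 = 242.0008, v = 475.3·(+0.06176)/0.67895 + 220.1 = 263.3315
M3: Pc = R·M3+t = (-0.21891, +0.04139, +0.64025); u = 657.3·(-0.21891)/0.64025 + 326.2 = 101.4567, v = 475.3·(+0.04139)/0.64025 + 220.1 = 250.8254

c0=(79.47, 353.37) c1=(221.77, 360.05) c2=(242.00, 263.33) c3=(101.46, 250.83)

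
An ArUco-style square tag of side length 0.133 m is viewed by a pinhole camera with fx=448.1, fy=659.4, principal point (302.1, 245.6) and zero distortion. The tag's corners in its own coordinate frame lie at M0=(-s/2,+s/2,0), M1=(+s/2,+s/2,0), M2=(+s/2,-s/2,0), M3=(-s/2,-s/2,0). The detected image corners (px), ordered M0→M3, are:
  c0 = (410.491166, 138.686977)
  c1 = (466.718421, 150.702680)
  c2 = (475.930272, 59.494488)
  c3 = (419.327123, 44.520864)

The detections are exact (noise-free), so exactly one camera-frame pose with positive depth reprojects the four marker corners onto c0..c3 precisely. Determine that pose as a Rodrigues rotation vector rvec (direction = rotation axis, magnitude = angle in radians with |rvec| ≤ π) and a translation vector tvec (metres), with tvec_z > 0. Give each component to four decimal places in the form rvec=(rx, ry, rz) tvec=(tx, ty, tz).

rvec=(0.0952, -0.2141, 0.1096) tvec=(0.3011, -0.2125, 0.9539)

Intrinsics K: fx=448.1, fy=659.4, cx=302.1, cy=245.6
Marker side s = 0.133 m; corners in marker frame (Z=0):
  M0 = (-0.0665, +0.0665, 0)
  M1 = (+0.0665, +0.0665, 0)
  M2 = (+0.0665, -0.0665, 0)
  M3 = (-0.0665, -0.0665, 0)
Detected image corners:
  c0 = (410.491166, 138.686977) px
  c1 = (466.718421, 150.702680) px
  c2 = (475.930272, 59.494488) px
  c3 = (419.327123, 44.520864) px
Planar DLT: solve 8×8 A·h = b for H (H[2,2]=1):
  H  [+524.91260 -29.55626 +443.51728]
  H  [+123.76067 +705.23168 +98.71974]
  H  [+0.22736 +0.08646 +1.00000]
B = K⁻¹H; ‖b₁‖=1.048288, ‖b₂‖=1.048288; λ = 2/(‖b₁‖+‖b₂‖) = 0.953937, sign → tz>0 ⇒ λ=+0.953937
r₁ = λ·B[:,0] = (+0.97124,+0.09826,+0.21689); r₂ = λ·B[:,1] = (-0.11853,+0.98952,+0.08248)
r₃ = r₁×r₂ = (-0.20651,-0.10582,+0.97271); SVD([r₁ r₂ r₃]) → R = UVᵀ:
  R  [+0.97124 -0.11853 -0.20651]
  R  [+0.09826 +0.98952 -0.10582]
  R  [+0.21689 +0.08248 +0.97271]
t = (+0.30106, -0.21249, +0.95394) m
tr R = 2.933464; θ = arccos((tr R − 1)/2) = 0.258665 rad = 14.820°
axis k = ((R−Rᵀ)₃₂, (R−Rᵀ)₁₃, (R−Rᵀ)₂₁) / (2 sinθ) = (+0.368072, -0.827616, +0.423762)
rvec = θ·k = (+0.095208, -0.214076, +0.109613)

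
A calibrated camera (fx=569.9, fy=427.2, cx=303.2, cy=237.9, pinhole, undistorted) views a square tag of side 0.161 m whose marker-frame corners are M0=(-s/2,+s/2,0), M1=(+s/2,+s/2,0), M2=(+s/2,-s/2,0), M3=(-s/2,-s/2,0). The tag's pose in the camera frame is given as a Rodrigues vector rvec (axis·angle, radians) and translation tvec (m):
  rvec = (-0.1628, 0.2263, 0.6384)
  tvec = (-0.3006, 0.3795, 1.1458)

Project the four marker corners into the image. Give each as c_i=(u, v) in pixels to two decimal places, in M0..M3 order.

Intrinsics K: fx=569.9, fy=427.2, cx=303.2, cy=237.9
Marker side s = 0.161 m; corners in marker frame (Z=0):
  M0 = (-0.0805, +0.0805, 0)
  M1 = (+0.0805, +0.0805, 0)
  M2 = (+0.0805, -0.0805, 0)
  M3 = (-0.0805, -0.0805, 0)
rvec = (-0.1628, 0.2263, 0.6384), |rvec| = θ = 0.69661 rad = 39.913°
Rodrigues: sinθ=0.64162, 1−cosθ=0.23298; R = I + sinθ·[k]× + (1−cosθ)·[k]×²:
    [+0.77974 -0.60569 +0.15854]
    [+0.57032 +0.79161 +0.21931]
    [-0.25833 -0.08059 +0.96269]
t = (-0.3006, 0.3795, 1.1458) m
M0: Pc = R·M0+t = (-0.41213, +0.39731, +1.16011); u = 569.9·(-0.41213)/1.16011 + 303.2 = 100.7434, v = 427.2·(+0.39731)/1.16011 + 237.9 = 384.2074
M1: Pc = R·M1+t = (-0.28659, +0.48913, +1.11852); u = 569.9·(-0.28659)/1.11852 + 303.2 = 157.1789, v = 427.2·(+0.48913)/1.11852 + 237.9 = 424.7174
M2: Pc = R·M2+t = (-0.18907, +0.36169, +1.13149); u = 569.9·(-0.18907)/1.13149 + 303.2 = 207.9697, v = 427.2·(+0.36169)/1.13149 + 237.9 = 374.4564
M3: Pc = R·M3+t = (-0.31461, +0.26987, +1.17308); u = 569.9·(-0.31461)/1.17308 + 303.2 = 150.3576, v = 427.2·(+0.26987)/1.17308 + 237.9 = 336.1764

c0=(100.74, 384.21) c1=(157.18, 424.72) c2=(207.97, 374.46) c3=(150.36, 336.18)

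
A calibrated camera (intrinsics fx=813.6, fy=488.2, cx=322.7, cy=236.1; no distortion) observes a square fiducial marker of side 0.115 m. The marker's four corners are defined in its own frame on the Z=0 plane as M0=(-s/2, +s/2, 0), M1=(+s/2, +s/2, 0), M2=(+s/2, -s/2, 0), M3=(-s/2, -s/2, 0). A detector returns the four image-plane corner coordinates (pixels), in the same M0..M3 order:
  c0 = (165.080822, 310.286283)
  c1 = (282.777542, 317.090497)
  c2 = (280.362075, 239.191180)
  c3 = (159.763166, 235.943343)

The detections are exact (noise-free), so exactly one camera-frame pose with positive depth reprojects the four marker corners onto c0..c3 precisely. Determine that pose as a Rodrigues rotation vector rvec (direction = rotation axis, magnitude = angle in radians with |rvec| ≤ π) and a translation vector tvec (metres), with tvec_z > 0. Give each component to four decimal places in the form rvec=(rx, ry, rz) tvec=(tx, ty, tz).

Intrinsics K: fx=813.6, fy=488.2, cx=322.7, cy=236.1
Marker side s = 0.115 m; corners in marker frame (Z=0):
  M0 = (-0.0575, +0.0575, 0)
  M1 = (+0.0575, +0.0575, 0)
  M2 = (+0.0575, -0.0575, 0)
  M3 = (-0.0575, -0.0575, 0)
Detected image corners:
  c0 = (165.080822, 310.286283) px
  c1 = (282.777542, 317.090497) px
  c2 = (280.362075, 239.191180) px
  c3 = (159.763166, 235.943343) px
Planar DLT: solve 8×8 A·h = b for H (H[2,2]=1):
  H  [+942.41124 +83.98230 +220.57832]
  H  [-72.17506 +723.69552 +276.06042]
  H  [-0.42115 +0.22547 +1.00000]
B = K⁻¹H; ‖b₁‖=1.391787, ‖b₂‖=1.391787; λ = 2/(‖b₁‖+‖b₂‖) = 0.718501, sign → tz>0 ⇒ λ=+0.718501
r₁ = λ·B[:,0] = (+0.95227,+0.04012,-0.30260); r₂ = λ·B[:,1] = (+0.00991,+0.98674,+0.16200)
r₃ = r₁×r₂ = (+0.30508,-0.15727,+0.93925); SVD([r₁ r₂ r₃]) → R = UVᵀ:
  R  [+0.95227 +0.00991 +0.30508]
  R  [+0.04012 +0.98674 -0.15727]
  R  [-0.30260 +0.16200 +0.93925]
t = (-0.09018, +0.05881, +0.71850) m
tr R = 2.878265; θ = arccos((tr R − 1)/2) = 0.350700 rad = 20.094°
axis k = ((R−Rᵀ)₃₂, (R−Rᵀ)₁₃, (R−Rᵀ)₂₁) / (2 sinθ) = (+0.464663, +0.884396, +0.043962)
rvec = θ·k = (+0.162957, +0.310157, +0.015417)

rvec=(0.1630, 0.3102, 0.0154) tvec=(-0.0902, 0.0588, 0.7185)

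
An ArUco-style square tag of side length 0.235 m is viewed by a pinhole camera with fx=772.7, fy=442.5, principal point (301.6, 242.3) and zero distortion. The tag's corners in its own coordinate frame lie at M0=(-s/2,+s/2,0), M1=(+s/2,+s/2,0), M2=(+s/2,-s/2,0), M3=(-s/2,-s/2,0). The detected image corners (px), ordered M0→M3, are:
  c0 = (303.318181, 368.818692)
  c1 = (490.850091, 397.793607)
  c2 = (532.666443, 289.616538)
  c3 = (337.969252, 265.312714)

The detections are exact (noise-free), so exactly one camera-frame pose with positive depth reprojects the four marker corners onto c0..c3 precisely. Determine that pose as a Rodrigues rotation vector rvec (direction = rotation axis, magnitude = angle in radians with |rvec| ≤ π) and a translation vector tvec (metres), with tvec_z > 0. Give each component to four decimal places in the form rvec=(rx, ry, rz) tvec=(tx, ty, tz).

Intrinsics K: fx=772.7, fy=442.5, cx=301.6, cy=242.3
Marker side s = 0.235 m; corners in marker frame (Z=0):
  M0 = (-0.1175, +0.1175, 0)
  M1 = (+0.1175, +0.1175, 0)
  M2 = (+0.1175, -0.1175, 0)
  M3 = (-0.1175, -0.1175, 0)
Detected image corners:
  c0 = (303.318181, 368.818692) px
  c1 = (490.850091, 397.793607) px
  c2 = (532.666443, 289.616538) px
  c3 = (337.969252, 265.312714) px
Planar DLT: solve 8×8 A·h = b for H (H[2,2]=1):
  H  [+722.71869 -113.97731 +413.50338]
  H  [+41.79219 +488.50142 +330.76780]
  H  [-0.21703 +0.11612 +1.00000]
B = K⁻¹H; ‖b₁‖=1.064445, ‖b₂‖=1.064445; λ = 2/(‖b₁‖+‖b₂‖) = 0.939457, sign → tz>0 ⇒ λ=+0.939457
r₁ = λ·B[:,0] = (+0.95827,+0.20037,-0.20389); r₂ = λ·B[:,1] = (-0.18116,+0.97738,+0.10909)
r₃ = r₁×r₂ = (+0.22114,-0.06760,+0.97290); SVD([r₁ r₂ r₃]) → R = UVᵀ:
  R  [+0.95827 -0.18116 +0.22114]
  R  [+0.20037 +0.97738 -0.06760]
  R  [-0.20389 +0.10909 +0.97290]
t = (+0.13605, +0.18782, +0.93946) m
tr R = 2.908552; θ = arccos((tr R − 1)/2) = 0.303568 rad = 17.393°
axis k = ((R−Rᵀ)₃₂, (R−Rᵀ)₁₃, (R−Rᵀ)₂₁) / (2 sinθ) = (+0.295554, +0.710914, +0.638160)
rvec = θ·k = (+0.089720, +0.215811, +0.193725)

rvec=(0.0897, 0.2158, 0.1937) tvec=(0.1361, 0.1878, 0.9395)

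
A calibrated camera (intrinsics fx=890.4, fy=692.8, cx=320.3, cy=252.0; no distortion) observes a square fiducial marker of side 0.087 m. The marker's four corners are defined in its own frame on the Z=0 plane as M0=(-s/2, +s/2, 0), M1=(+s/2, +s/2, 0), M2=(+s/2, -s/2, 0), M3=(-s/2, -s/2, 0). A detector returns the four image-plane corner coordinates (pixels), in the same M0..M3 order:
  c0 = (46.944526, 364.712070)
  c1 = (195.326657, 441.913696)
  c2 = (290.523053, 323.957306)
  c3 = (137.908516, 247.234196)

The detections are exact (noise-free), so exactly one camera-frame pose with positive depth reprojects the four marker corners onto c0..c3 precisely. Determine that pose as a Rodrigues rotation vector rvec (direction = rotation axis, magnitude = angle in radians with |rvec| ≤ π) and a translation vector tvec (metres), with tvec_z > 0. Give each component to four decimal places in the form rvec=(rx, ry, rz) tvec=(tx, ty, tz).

rvec=(0.0652, 0.1016, 0.5612) tvec=(-0.0736, 0.0570, 0.4264)

Intrinsics K: fx=890.4, fy=692.8, cx=320.3, cy=252.0
Marker side s = 0.087 m; corners in marker frame (Z=0):
  M0 = (-0.0435, +0.0435, 0)
  M1 = (+0.0435, +0.0435, 0)
  M2 = (+0.0435, -0.0435, 0)
  M3 = (-0.0435, -0.0435, 0)
Detected image corners:
  c0 = (46.944526, 364.712070) px
  c1 = (195.326657, 441.913696) px
  c2 = (290.523053, 323.957306) px
  c3 = (137.908516, 247.234196) px
Planar DLT: solve 8×8 A·h = b for H (H[2,2]=1):
  H  [+1698.83253 -1034.54830 +166.64986]
  H  [+821.35405 +1425.24554 +344.68336]
  H  [-0.18376 +0.20960 +1.00000]
B = K⁻¹H; ‖b₁‖=2.345020, ‖b₂‖=2.345020; λ = 2/(‖b₁‖+‖b₂‖) = 0.426436, sign → tz>0 ⇒ λ=+0.426436
r₁ = λ·B[:,0] = (+0.84180,+0.53407,-0.07836); r₂ = λ·B[:,1] = (-0.52762,+0.84476,+0.08938)
r₃ = r₁×r₂ = (+0.11393,-0.03390,+0.99291); SVD([r₁ r₂ r₃]) → R = UVᵀ:
  R  [+0.84180 -0.52762 +0.11393]
  R  [+0.53407 +0.84476 -0.03390]
  R  [-0.07836 +0.08938 +0.99291]
t = (-0.07359, +0.05705, +0.42644) m
tr R = 2.679476; θ = arccos((tr R − 1)/2) = 0.573996 rad = 32.888°
axis k = ((R−Rᵀ)₃₂, (R−Rᵀ)₁₃, (R−Rᵀ)₂₁) / (2 sinθ) = (+0.113515, +0.177067, +0.977631)
rvec = θ·k = (+0.065157, +0.101636, +0.561156)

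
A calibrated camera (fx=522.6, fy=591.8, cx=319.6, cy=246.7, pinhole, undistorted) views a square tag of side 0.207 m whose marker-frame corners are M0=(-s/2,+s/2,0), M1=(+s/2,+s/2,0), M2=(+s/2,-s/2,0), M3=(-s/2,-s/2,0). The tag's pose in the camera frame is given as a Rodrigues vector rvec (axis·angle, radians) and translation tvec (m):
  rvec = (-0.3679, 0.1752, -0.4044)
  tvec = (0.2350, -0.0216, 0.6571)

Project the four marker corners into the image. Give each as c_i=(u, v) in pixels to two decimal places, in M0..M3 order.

Intrinsics K: fx=522.6, fy=591.8, cx=319.6, cy=246.7
Marker side s = 0.207 m; corners in marker frame (Z=0):
  M0 = (-0.1035, +0.1035, 0)
  M1 = (+0.1035, +0.1035, 0)
  M2 = (+0.1035, -0.1035, 0)
  M3 = (-0.1035, -0.1035, 0)
rvec = (-0.3679, 0.1752, -0.4044), |rvec| = θ = 0.57409 rad = 32.893°
Rodrigues: sinθ=0.54307, 1−cosθ=0.16032; R = I + sinθ·[k]× + (1−cosθ)·[k]×²:
    [+0.90552 +0.35120 +0.23810]
    [-0.41390 +0.85461 +0.31356]
    [-0.09336 -0.38248 +0.91923]
t = (0.2350, -0.0216, 0.6571) m
M0: Pc = R·M0+t = (+0.17763, +0.10969, +0.62718); u = 522.6·(+0.17763)/0.62718 + 319.6 = 467.6096, v = 591.8·(+0.10969)/0.62718 + 246.7 = 350.2043
M1: Pc = R·M1+t = (+0.36507, +0.02401, +0.60785); u = 522.6·(+0.36507)/0.60785 + 319.6 = 633.4700, v = 591.8·(+0.02401)/0.60785 + 246.7 = 270.0797
M2: Pc = R·M2+t = (+0.29237, -0.15289, +0.68702); u = 522.6·(+0.29237)/0.68702 + 319.6 = 541.9997, v = 591.8·(-0.15289)/0.68702 + 246.7 = 114.9998
M3: Pc = R·M3+t = (+0.10493, -0.06721, +0.70635); u = 522.6·(+0.10493)/0.70635 + 319.6 = 397.2332, v = 591.8·(-0.06721)/0.70635 + 246.7 = 190.3864

c0=(467.61, 350.20) c1=(633.47, 270.08) c2=(542.00, 115.00) c3=(397.23, 190.39)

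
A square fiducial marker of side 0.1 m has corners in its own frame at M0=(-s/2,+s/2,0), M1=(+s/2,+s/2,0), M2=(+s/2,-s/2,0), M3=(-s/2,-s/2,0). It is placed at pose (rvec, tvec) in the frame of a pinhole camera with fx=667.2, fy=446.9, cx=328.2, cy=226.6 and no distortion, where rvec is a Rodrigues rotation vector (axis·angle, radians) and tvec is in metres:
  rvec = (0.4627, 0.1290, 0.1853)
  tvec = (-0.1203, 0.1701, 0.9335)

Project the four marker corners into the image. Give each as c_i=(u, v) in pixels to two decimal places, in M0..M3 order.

Intrinsics K: fx=667.2, fy=446.9, cx=328.2, cy=226.6
Marker side s = 0.1 m; corners in marker frame (Z=0):
  M0 = (-0.0500, +0.0500, 0)
  M1 = (+0.0500, +0.0500, 0)
  M2 = (+0.0500, -0.0500, 0)
  M3 = (-0.0500, -0.0500, 0)
rvec = (0.4627, 0.1290, 0.1853), |rvec| = θ = 0.51485 rad = 29.499°
Rodrigues: sinθ=0.49240, 1−cosθ=0.12963; R = I + sinθ·[k]× + (1−cosθ)·[k]×²:
    [+0.97507 -0.14803 +0.16531]
    [+0.20641 +0.87851 -0.43084]
    [-0.08145 +0.45422 +0.88716]
t = (-0.1203, 0.1701, 0.9335) m
M0: Pc = R·M0+t = (-0.17646, +0.20370, +0.96028); u = 667.2·(-0.17646)/0.96028 + 328.2 = 205.5999, v = 446.9·(+0.20370)/0.96028 + 226.6 = 321.4008
M1: Pc = R·M1+t = (-0.07895, +0.22435, +0.95214); u = 667.2·(-0.07895)/0.95214 + 328.2 = 272.8781, v = 446.9·(+0.22435)/0.95214 + 226.6 = 331.9000
M2: Pc = R·M2+t = (-0.06414, +0.13650, +0.90672); u = 667.2·(-0.06414)/0.90672 + 328.2 = 280.9995, v = 446.9·(+0.13650)/0.90672 + 226.6 = 293.8754
M3: Pc = R·M3+t = (-0.16165, +0.11585, +0.91486); u = 667.2·(-0.16165)/0.91486 + 328.2 = 210.3087, v = 446.9·(+0.11585)/0.91486 + 226.6 = 283.1935

c0=(205.60, 321.40) c1=(272.88, 331.90) c2=(281.00, 293.88) c3=(210.31, 283.19)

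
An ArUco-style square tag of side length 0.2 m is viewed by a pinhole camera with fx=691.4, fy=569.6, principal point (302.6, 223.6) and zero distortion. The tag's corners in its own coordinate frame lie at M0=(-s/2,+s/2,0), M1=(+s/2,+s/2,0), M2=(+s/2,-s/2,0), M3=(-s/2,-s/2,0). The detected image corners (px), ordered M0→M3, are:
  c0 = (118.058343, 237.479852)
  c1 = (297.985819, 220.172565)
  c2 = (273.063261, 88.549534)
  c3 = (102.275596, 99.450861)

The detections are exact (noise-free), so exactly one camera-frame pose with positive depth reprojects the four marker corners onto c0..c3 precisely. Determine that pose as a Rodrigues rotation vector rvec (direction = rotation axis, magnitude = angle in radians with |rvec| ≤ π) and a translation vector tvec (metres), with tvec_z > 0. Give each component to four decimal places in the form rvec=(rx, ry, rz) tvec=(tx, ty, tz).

rvec=(-0.2398, -0.1510, -0.1357) tvec=(-0.1183, -0.0894, 0.7927)

Intrinsics K: fx=691.4, fy=569.6, cx=302.6, cy=223.6
Marker side s = 0.2 m; corners in marker frame (Z=0):
  M0 = (-0.1000, +0.1000, 0)
  M1 = (+0.1000, +0.1000, 0)
  M2 = (+0.1000, -0.1000, 0)
  M3 = (-0.1000, -0.1000, 0)
Detected image corners:
  c0 = (118.058343, 237.479852) px
  c1 = (297.985819, 220.172565) px
  c2 = (273.063261, 88.549534) px
  c3 = (102.275596, 99.450861) px
Planar DLT: solve 8×8 A·h = b for H (H[2,2]=1):
  H  [+917.24547 +45.90727 +199.37779]
  H  [-36.52728 +627.83964 +159.34729]
  H  [+0.20778 -0.28472 +1.00000]
B = K⁻¹H; ‖b₁‖=1.261501, ‖b₂‖=1.261501; λ = 2/(‖b₁‖+‖b₂‖) = 0.792707, sign → tz>0 ⇒ λ=+0.792707
r₁ = λ·B[:,0] = (+0.97956,-0.11549,+0.16471); r₂ = λ·B[:,1] = (+0.15141,+0.96236,-0.22570)
r₃ = r₁×r₂ = (-0.13244,+0.24603,+0.96017); SVD([r₁ r₂ r₃]) → R = UVᵀ:
  R  [+0.97956 +0.15141 -0.13244]
  R  [-0.11549 +0.96236 +0.24603]
  R  [+0.16471 -0.22570 +0.96017]
t = (-0.11835, -0.08942, +0.79271) m
tr R = 2.902088; θ = arccos((tr R − 1)/2) = 0.314200 rad = 18.002°
axis k = ((R−Rᵀ)₃₂, (R−Rᵀ)₁₃, (R−Rᵀ)₂₁) / (2 sinθ) = (-0.763172, -0.480738, -0.431809)
rvec = θ·k = (-0.239788, -0.151048, -0.135674)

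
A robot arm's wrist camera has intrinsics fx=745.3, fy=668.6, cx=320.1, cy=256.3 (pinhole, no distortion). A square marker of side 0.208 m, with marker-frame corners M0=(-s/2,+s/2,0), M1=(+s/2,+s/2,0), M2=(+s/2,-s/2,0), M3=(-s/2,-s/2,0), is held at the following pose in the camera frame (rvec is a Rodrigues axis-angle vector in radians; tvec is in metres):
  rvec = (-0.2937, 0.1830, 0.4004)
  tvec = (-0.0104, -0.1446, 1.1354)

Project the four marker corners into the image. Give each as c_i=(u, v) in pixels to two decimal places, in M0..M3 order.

c0=(223.49, 203.17) c1=(348.45, 246.37) c2=(402.85, 139.20) c3=(281.04, 102.22)

Intrinsics K: fx=745.3, fy=668.6, cx=320.1, cy=256.3
Marker side s = 0.208 m; corners in marker frame (Z=0):
  M0 = (-0.1040, +0.1040, 0)
  M1 = (+0.1040, +0.1040, 0)
  M2 = (+0.1040, -0.1040, 0)
  M3 = (-0.1040, -0.1040, 0)
rvec = (-0.2937, 0.1830, 0.4004), |rvec| = θ = 0.52922 rad = 30.322°
Rodrigues: sinθ=0.50486, 1−cosθ=0.13680; R = I + sinθ·[k]× + (1−cosθ)·[k]×²:
    [+0.90534 -0.40822 +0.11714]
    [+0.35572 +0.87956 +0.31597]
    [-0.23202 -0.24439 +0.94151]
t = (-0.0104, -0.1446, 1.1354) m
M0: Pc = R·M0+t = (-0.14701, -0.09012, +1.13411); u = 745.3·(-0.14701)/1.13411 + 320.1 = 223.4900, v = 668.6·(-0.09012)/1.13411 + 256.3 = 203.1708
M1: Pc = R·M1+t = (+0.04130, -0.01613, +1.08585); u = 745.3·(+0.04130)/1.08585 + 320.1 = 348.4471, v = 668.6·(-0.01613)/1.08585 + 256.3 = 246.3675
M2: Pc = R·M2+t = (+0.12621, -0.19908, +1.13669); u = 745.3·(+0.12621)/1.13669 + 320.1 = 402.8531, v = 668.6·(-0.19908)/1.13669 + 256.3 = 139.2012
M3: Pc = R·M3+t = (-0.06210, -0.27307, +1.18495); u = 745.3·(-0.06210)/1.18495 + 320.1 = 281.0408, v = 668.6·(-0.27307)/1.18495 + 256.3 = 102.2222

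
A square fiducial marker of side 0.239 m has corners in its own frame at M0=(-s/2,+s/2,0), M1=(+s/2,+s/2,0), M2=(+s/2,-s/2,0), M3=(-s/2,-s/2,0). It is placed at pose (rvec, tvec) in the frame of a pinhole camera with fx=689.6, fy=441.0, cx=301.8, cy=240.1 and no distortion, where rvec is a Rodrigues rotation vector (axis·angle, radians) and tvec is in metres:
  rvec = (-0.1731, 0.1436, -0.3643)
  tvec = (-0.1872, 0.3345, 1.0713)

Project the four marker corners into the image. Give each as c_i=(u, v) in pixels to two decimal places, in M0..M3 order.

c0=(134.83, 442.96) c1=(277.84, 410.82) c2=(226.89, 313.86) c3=(91.05, 346.93)

Intrinsics K: fx=689.6, fy=441.0, cx=301.8, cy=240.1
Marker side s = 0.239 m; corners in marker frame (Z=0):
  M0 = (-0.1195, +0.1195, 0)
  M1 = (+0.1195, +0.1195, 0)
  M2 = (+0.1195, -0.1195, 0)
  M3 = (-0.1195, -0.1195, 0)
rvec = (-0.1731, 0.1436, -0.3643), |rvec| = θ = 0.42813 rad = 24.530°
Rodrigues: sinθ=0.41517, 1−cosθ=0.09026; R = I + sinθ·[k]× + (1−cosθ)·[k]×²:
    [+0.92450 +0.34103 +0.17030]
    [-0.36551 +0.91990 +0.14210]
    [-0.10820 -0.19362 +0.97509]
t = (-0.1872, 0.3345, 1.0713) m
M0: Pc = R·M0+t = (-0.25692, +0.48811, +1.06109); u = 689.6·(-0.25692)/1.06109 + 301.8 = 134.8261, v = 441.0·(+0.48811)/1.06109 + 240.1 = 442.9615
M1: Pc = R·M1+t = (-0.03597, +0.40075, +1.03523); u = 689.6·(-0.03597)/1.03523 + 301.8 = 277.8397, v = 441.0·(+0.40075)/1.03523 + 240.1 = 410.8155
M2: Pc = R·M2+t = (-0.11748, +0.18089, +1.08151); u = 689.6·(-0.11748)/1.08151 + 301.8 = 226.8939, v = 441.0·(+0.18089)/1.08151 + 240.1 = 313.8620
M3: Pc = R·M3+t = (-0.33843, +0.26825, +1.10737); u = 689.6·(-0.33843)/1.10737 + 301.8 = 91.0463, v = 441.0·(+0.26825)/1.10737 + 240.1 = 346.9288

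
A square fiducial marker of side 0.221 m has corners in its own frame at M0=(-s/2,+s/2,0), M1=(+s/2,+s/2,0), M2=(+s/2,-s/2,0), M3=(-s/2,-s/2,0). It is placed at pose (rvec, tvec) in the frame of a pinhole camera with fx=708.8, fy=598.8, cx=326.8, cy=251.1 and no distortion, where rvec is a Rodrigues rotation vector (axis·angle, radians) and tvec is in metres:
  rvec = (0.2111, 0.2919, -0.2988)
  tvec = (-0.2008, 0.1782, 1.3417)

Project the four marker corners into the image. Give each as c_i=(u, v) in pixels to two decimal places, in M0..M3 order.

c0=(191.21, 384.23) c1=(292.24, 365.42) c2=(252.63, 272.68) c3=(150.96, 296.70)

Intrinsics K: fx=708.8, fy=598.8, cx=326.8, cy=251.1
Marker side s = 0.221 m; corners in marker frame (Z=0):
  M0 = (-0.1105, +0.1105, 0)
  M1 = (+0.1105, +0.1105, 0)
  M2 = (+0.1105, -0.1105, 0)
  M3 = (-0.1105, -0.1105, 0)
rvec = (0.2111, 0.2919, -0.2988), |rvec| = θ = 0.46803 rad = 26.816°
Rodrigues: sinθ=0.45113, 1−cosθ=0.10754; R = I + sinθ·[k]× + (1−cosθ)·[k]×²:
    [+0.91434 +0.31826 +0.25039]
    [-0.25776 +0.93429 -0.24630]
    [-0.31233 +0.16066 +0.93629]
t = (-0.2008, 0.1782, 1.3417) m
M0: Pc = R·M0+t = (-0.26667, +0.30992, +1.39396); u = 708.8·(-0.26667)/1.39396 + 326.8 = 191.2061, v = 598.8·(+0.30992)/1.39396 + 251.1 = 384.2317
M1: Pc = R·M1+t = (-0.06460, +0.25296, +1.32494); u = 708.8·(-0.06460)/1.32494 + 326.8 = 292.2423, v = 598.8·(+0.25296)/1.32494 + 251.1 = 365.4225
M2: Pc = R·M2+t = (-0.13493, +0.04648, +1.28944); u = 708.8·(-0.13493)/1.28944 + 326.8 = 252.6272, v = 598.8·(+0.04648)/1.28944 + 251.1 = 272.6842
M3: Pc = R·M3+t = (-0.33700, +0.10344, +1.35846); u = 708.8·(-0.33700)/1.35846 + 326.8 = 150.9632, v = 598.8·(+0.10344)/1.35846 + 251.1 = 296.6971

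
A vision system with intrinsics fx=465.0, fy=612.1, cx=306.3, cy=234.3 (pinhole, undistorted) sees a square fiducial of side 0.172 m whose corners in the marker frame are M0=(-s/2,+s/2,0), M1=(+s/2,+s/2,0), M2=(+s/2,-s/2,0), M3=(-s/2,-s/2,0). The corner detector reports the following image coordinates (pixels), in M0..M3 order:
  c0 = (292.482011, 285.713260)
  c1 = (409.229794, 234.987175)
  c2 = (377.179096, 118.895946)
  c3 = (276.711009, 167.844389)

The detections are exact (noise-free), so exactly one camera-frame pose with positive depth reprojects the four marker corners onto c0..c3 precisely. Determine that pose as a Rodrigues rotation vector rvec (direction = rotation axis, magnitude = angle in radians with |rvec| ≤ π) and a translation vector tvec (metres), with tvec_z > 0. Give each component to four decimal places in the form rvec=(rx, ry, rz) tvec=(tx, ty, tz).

rvec=(-0.5786, 0.2755, -0.2644) tvec=(0.0459, -0.0410, 0.6978)

Intrinsics K: fx=465.0, fy=612.1, cx=306.3, cy=234.3
Marker side s = 0.172 m; corners in marker frame (Z=0):
  M0 = (-0.0860, +0.0860, 0)
  M1 = (+0.0860, +0.0860, 0)
  M2 = (+0.0860, -0.0860, 0)
  M3 = (-0.0860, -0.0860, 0)
Detected image corners:
  c0 = (292.482011, 285.713260) px
  c1 = (409.229794, 234.987175) px
  c2 = (377.179096, 118.895946) px
  c3 = (276.711009, 167.844389) px
Planar DLT: solve 8×8 A·h = b for H (H[2,2]=1):
  H  [+540.46416 -138.08090 +336.85499]
  H  [-341.60404 +515.81028 +198.31731]
  H  [-0.25867 -0.81453 +1.00000]
B = K⁻¹H; ‖b₁‖=1.433066, ‖b₂‖=1.433066; λ = 2/(‖b₁‖+‖b₂‖) = 0.697805, sign → tz>0 ⇒ λ=+0.697805
r₁ = λ·B[:,0] = (+0.92995,-0.32034,-0.18050); r₂ = λ·B[:,1] = (+0.16719,+0.80560,-0.56838)
r₃ = r₁×r₂ = (+0.32749,+0.49839,+0.80272); SVD([r₁ r₂ r₃]) → R = UVᵀ:
  R  [+0.92995 +0.16719 +0.32749]
  R  [-0.32034 +0.80560 +0.49839]
  R  [-0.18050 -0.56838 +0.80272]
t = (+0.04585, -0.04102, +0.69780) m
tr R = 2.538266; θ = arccos((tr R − 1)/2) = 0.693313 rad = 39.724°
axis k = ((R−Rᵀ)₃₂, (R−Rᵀ)₁₃, (R−Rᵀ)₂₁) / (2 sinθ) = (-0.834604, +0.397430, -0.381426)
rvec = θ·k = (-0.578641, +0.275543, -0.264448)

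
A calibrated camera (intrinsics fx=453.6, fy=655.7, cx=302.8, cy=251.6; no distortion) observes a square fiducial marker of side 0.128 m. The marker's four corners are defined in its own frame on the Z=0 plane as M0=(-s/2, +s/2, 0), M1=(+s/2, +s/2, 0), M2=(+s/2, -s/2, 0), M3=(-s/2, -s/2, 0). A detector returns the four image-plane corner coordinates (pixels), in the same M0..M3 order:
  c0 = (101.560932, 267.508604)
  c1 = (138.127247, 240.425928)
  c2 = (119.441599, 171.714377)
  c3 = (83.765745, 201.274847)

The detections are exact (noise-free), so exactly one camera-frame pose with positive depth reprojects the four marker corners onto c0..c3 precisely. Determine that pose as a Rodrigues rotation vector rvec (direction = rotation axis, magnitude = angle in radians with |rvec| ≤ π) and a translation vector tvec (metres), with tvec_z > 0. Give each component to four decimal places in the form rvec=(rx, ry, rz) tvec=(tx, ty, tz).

Intrinsics K: fx=453.6, fy=655.7, cx=302.8, cy=251.6
Marker side s = 0.128 m; corners in marker frame (Z=0):
  M0 = (-0.0640, +0.0640, 0)
  M1 = (+0.0640, +0.0640, 0)
  M2 = (+0.0640, -0.0640, 0)
  M3 = (-0.0640, -0.0640, 0)
Detected image corners:
  c0 = (101.560932, 267.508604) px
  c1 = (138.127247, 240.425928) px
  c2 = (119.441599, 171.714377) px
  c3 = (83.765745, 201.274847) px
Planar DLT: solve 8×8 A·h = b for H (H[2,2]=1):
  H  [+248.59091 +138.07634 +110.35018]
  H  [-288.11006 +518.27131 +220.42092]
  H  [-0.30342 -0.03937 +1.00000]
B = K⁻¹H; ‖b₁‖=0.871641, ‖b₂‖=0.871641; λ = 2/(‖b₁‖+‖b₂‖) = 1.147261, sign → tz>0 ⇒ λ=+1.147261
r₁ = λ·B[:,0] = (+0.86112,-0.37053,-0.34811); r₂ = λ·B[:,1] = (+0.37938,+0.92414,-0.04517)
r₃ = r₁×r₂ = (+0.33843,-0.09317,+0.93637); SVD([r₁ r₂ r₃]) → R = UVᵀ:
  R  [+0.86112 +0.37938 +0.33843]
  R  [-0.37053 +0.92414 -0.09317]
  R  [-0.34811 -0.04517 +0.93637]
t = (-0.48675, -0.05455, +1.14726) m
tr R = 2.721627; θ = arccos((tr R − 1)/2) = 0.533931 rad = 30.592°
axis k = ((R−Rᵀ)₃₂, (R−Rᵀ)₁₃, (R−Rᵀ)₂₁) / (2 sinθ) = (+0.047157, +0.674507, -0.736761)
rvec = θ·k = (+0.025179, +0.360140, -0.393379)

rvec=(0.0252, 0.3601, -0.3934) tvec=(-0.4868, -0.0546, 1.1473)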